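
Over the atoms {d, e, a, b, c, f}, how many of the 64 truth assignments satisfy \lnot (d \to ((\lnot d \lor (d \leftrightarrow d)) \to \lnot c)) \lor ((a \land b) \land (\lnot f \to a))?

Initial set: {(\lnot (d \to ((\lnot d \lor (d \leftrightarrow d)) \to \lnot c)) \lor ((a \land b) \land (\lnot f \to a)))}.
(\lnot (d \to ((\lnot d \lor (d \leftrightarrow d)) \to \lnot c)) \lor ((a \land b) \land (\lnot f \to a))): β-rule — branch into \lnot (d \to ((\lnot d \lor (d \leftrightarrow d)) \to \lnot c))  //  ((a \land b) \land (\lnot f \to a)).
  branch 1 (add \lnot (d \to ((\lnot d \lor (d \leftrightarrow d)) \to \lnot c))):
    \lnot (d \to ((\lnot d \lor (d \leftrightarrow d)) \to \lnot c)): α-rule — add d, \lnot ((\lnot d \lor (d \leftrightarrow d)) \to \lnot c).
    \lnot ((\lnot d \lor (d \leftrightarrow d)) \to \lnot c): α-rule — add (\lnot d \lor (d \leftrightarrow d)), \lnot \lnot c.
    (\lnot d \lor (d \leftrightarrow d)): β-rule — branch into \lnot d  //  (d \leftrightarrow d).
      branch 1.1 (add \lnot d):
        × closes — contains both d and \lnot d.
      branch 1.2 (add (d \leftrightarrow d)):
        (d \leftrightarrow d): β-rule — branch into d, d  //  \lnot d, \lnot d.
          branch 1.2.1 (add d, d):
            ○ open, literals {c=T, d=T}.
          branch 1.2.2 (add \lnot d, \lnot d):
            × closes — contains both d and \lnot d.
  branch 2 (add ((a \land b) \land (\lnot f \to a))):
    ((a \land b) \land (\lnot f \to a)): α-rule — add (a \land b), (\lnot f \to a).
    (a \land b): α-rule — add a, b.
    (\lnot f \to a): β-rule — branch into \lnot \lnot f  //  a.
      branch 2.1 (add \lnot \lnot f):
        ○ open, literals {a=T, b=T, f=T}.
      branch 2.2 (add a):
        ○ open, literals {a=T, b=T}.
2 branches closed, 3 open.
Each open branch fixes some atoms; the unmentioned ones are free. Counting distinct full assignments: branch {c=T, d=T} (e, a, b, f) contributes 16 new; branch {a=T, b=T, f=T} (d, e, c) contributes 6 new; branch {a=T, b=T} (d, e, c, f) contributes 6 new. Total: 28.

28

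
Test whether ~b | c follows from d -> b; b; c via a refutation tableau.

Initial set: {(d -> b); b; c; ~(~b | c)}.
~(~b | c): α-rule — add ~~b, ~c.
× closes — contains both c and ~c.
All 1 branch closes.
Every branch closed, so the premises entail the conclusion.

Yes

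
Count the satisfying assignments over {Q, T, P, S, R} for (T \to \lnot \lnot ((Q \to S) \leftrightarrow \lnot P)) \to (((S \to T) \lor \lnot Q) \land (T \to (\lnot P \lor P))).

Initial set: {T ((T \to \lnot \lnot ((Q \to S) \leftrightarrow \lnot P)) \to (((S \to T) \lor \lnot Q) \land (T \to (\lnot P \lor P))))}.
T ((T \to \lnot \lnot ((Q \to S) \leftrightarrow \lnot P)) \to (((S \to T) \lor \lnot Q) \land (T \to (\lnot P \lor P)))): β-rule — branch into F (T \to \lnot \lnot ((Q \to S) \leftrightarrow \lnot P))  //  T (((S \to T) \lor \lnot Q) \land (T \to (\lnot P \lor P))).
  branch 1 (add F (T \to \lnot \lnot ((Q \to S) \leftrightarrow \lnot P))):
    F (T \to \lnot \lnot ((Q \to S) \leftrightarrow \lnot P)): α-rule — add T T, F \lnot \lnot ((Q \to S) \leftrightarrow \lnot P).
    F \lnot \lnot ((Q \to S) \leftrightarrow \lnot P): drop double negation, giving F ((Q \to S) \leftrightarrow \lnot P).
    F ((Q \to S) \leftrightarrow \lnot P): β-rule — branch into T (Q \to S), F \lnot P  //  F (Q \to S), T \lnot P.
      branch 1.1 (add T (Q \to S), F \lnot P):
        T (Q \to S): β-rule — branch into F Q  //  T S.
          branch 1.1.1 (add F Q):
            ○ open, literals {P=true, Q=false, T=true}.
          branch 1.1.2 (add T S):
            ○ open, literals {P=true, S=true, T=true}.
      branch 1.2 (add F (Q \to S), T \lnot P):
        F (Q \to S): α-rule — add T Q, F S.
        ○ open, literals {P=false, Q=true, S=false, T=true}.
  branch 2 (add T (((S \to T) \lor \lnot Q) \land (T \to (\lnot P \lor P)))):
    T (((S \to T) \lor \lnot Q) \land (T \to (\lnot P \lor P))): α-rule — add T ((S \to T) \lor \lnot Q), T (T \to (\lnot P \lor P)).
    T ((S \to T) \lor \lnot Q): β-rule — branch into T (S \to T)  //  T \lnot Q.
      branch 2.1 (add T (S \to T)):
        T (T \to (\lnot P \lor P)): β-rule — branch into F T  //  T (\lnot P \lor P).
          branch 2.1.1 (add F T):
            T (S \to T): β-rule — branch into F S  //  T T.
              branch 2.1.1.1 (add F S):
                ○ open, literals {S=false, T=false}.
              branch 2.1.1.2 (add T T):
                × closes — contains both T and \lnot T.
          branch 2.1.2 (add T (\lnot P \lor P)):
            T (S \to T): β-rule — branch into F S  //  T T.
              branch 2.1.2.1 (add F S):
                T (\lnot P \lor P): β-rule — branch into T \lnot P  //  T P.
                  branch 2.1.2.1.1 (add T \lnot P):
                    ○ open, literals {P=false, S=false}.
                  branch 2.1.2.1.2 (add T P):
                    ○ open, literals {P=true, S=false}.
              branch 2.1.2.2 (add T T):
                T (\lnot P \lor P): β-rule — branch into T \lnot P  //  T P.
                  branch 2.1.2.2.1 (add T \lnot P):
                    ○ open, literals {P=false, T=true}.
                  branch 2.1.2.2.2 (add T P):
                    ○ open, literals {P=true, T=true}.
      branch 2.2 (add T \lnot Q):
        T (T \to (\lnot P \lor P)): β-rule — branch into F T  //  T (\lnot P \lor P).
          branch 2.2.1 (add F T):
            ○ open, literals {Q=false, T=false}.
          branch 2.2.2 (add T (\lnot P \lor P)):
            T (\lnot P \lor P): β-rule — branch into T \lnot P  //  T P.
              branch 2.2.2.1 (add T \lnot P):
                ○ open, literals {P=false, Q=false}.
              branch 2.2.2.2 (add T P):
                ○ open, literals {P=true, Q=false}.
1 branch closed, 11 open.
Each open branch fixes some atoms; the unmentioned ones are free. Counting distinct full assignments: branch {P=true, Q=false, T=true} (S, R) contributes 4 new; branch {P=true, S=true, T=true} (Q, R) contributes 2 new; branch {P=false, Q=true, S=false, T=true} (R) contributes 2 new; branch {S=false, T=false} (Q, P, R) contributes 8 new; branch {P=false, S=false} (Q, T, R) contributes 2 new; branch {P=true, S=false} (Q, T, R) contributes 2 new; branch {P=false, T=true} (Q, S, R) contributes 4 new; branch {P=true, T=true} (Q, S, R) contributes 0 new; branch {Q=false, T=false} (P, S, R) contributes 4 new; branch {P=false, Q=false} (T, S, R) contributes 0 new; branch {P=true, Q=false} (T, S, R) contributes 0 new. Total: 28.

28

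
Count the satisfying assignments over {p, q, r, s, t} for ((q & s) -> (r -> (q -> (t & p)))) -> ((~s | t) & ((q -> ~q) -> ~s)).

22

Initial set: {(((q & s) -> (r -> (q -> (t & p)))) -> ((~s | t) & ((q -> ~q) -> ~s)))}.
(((q & s) -> (r -> (q -> (t & p)))) -> ((~s | t) & ((q -> ~q) -> ~s))): β-rule — branch into ~((q & s) -> (r -> (q -> (t & p))))  //  ((~s | t) & ((q -> ~q) -> ~s)).
  branch 1 (add ~((q & s) -> (r -> (q -> (t & p))))):
    ~((q & s) -> (r -> (q -> (t & p)))): α-rule — add (q & s), ~(r -> (q -> (t & p))).
    (q & s): α-rule — add q, s.
    ~(r -> (q -> (t & p))): α-rule — add r, ~(q -> (t & p)).
    ~(q -> (t & p)): α-rule — add q, ~(t & p).
    ~(t & p): β-rule — branch into ~t  //  ~p.
      branch 1.1 (add ~t):
        ○ open, literals {q=1, r=1, s=1, t=0}.
      branch 1.2 (add ~p):
        ○ open, literals {p=0, q=1, r=1, s=1}.
  branch 2 (add ((~s | t) & ((q -> ~q) -> ~s))):
    ((~s | t) & ((q -> ~q) -> ~s)): α-rule — add (~s | t), ((q -> ~q) -> ~s).
    (~s | t): β-rule — branch into ~s  //  t.
      branch 2.1 (add ~s):
        ((q -> ~q) -> ~s): β-rule — branch into ~(q -> ~q)  //  ~s.
          branch 2.1.1 (add ~(q -> ~q)):
            ~(q -> ~q): α-rule — add q, ~~q.
            ○ open, literals {q=1, s=0}.
          branch 2.1.2 (add ~s):
            ○ open, literals {s=0}.
      branch 2.2 (add t):
        ((q -> ~q) -> ~s): β-rule — branch into ~(q -> ~q)  //  ~s.
          branch 2.2.1 (add ~(q -> ~q)):
            ~(q -> ~q): α-rule — add q, ~~q.
            ○ open, literals {q=1, t=1}.
          branch 2.2.2 (add ~s):
            ○ open, literals {s=0, t=1}.
0 branches closed, 6 open.
Each open branch fixes some atoms; the unmentioned ones are free. Counting distinct full assignments: branch {q=1, r=1, s=1, t=0} (p) contributes 2 new; branch {p=0, q=1, r=1, s=1} (t) contributes 1 new; branch {q=1, s=0} (p, r, t) contributes 8 new; branch {s=0} (p, q, r, t) contributes 8 new; branch {q=1, t=1} (p, r, s) contributes 3 new; branch {s=0, t=1} (p, q, r) contributes 0 new. Total: 22.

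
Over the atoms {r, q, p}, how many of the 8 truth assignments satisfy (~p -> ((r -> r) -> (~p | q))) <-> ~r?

Initial set: {T ((~p -> ((r -> r) -> (~p | q))) <-> ~r)}.
T ((~p -> ((r -> r) -> (~p | q))) <-> ~r): β-rule — branch into T (~p -> ((r -> r) -> (~p | q))), T ~r  //  F (~p -> ((r -> r) -> (~p | q))), F ~r.
  branch 1 (add T (~p -> ((r -> r) -> (~p | q))), T ~r):
    T (~p -> ((r -> r) -> (~p | q))): β-rule — branch into F ~p  //  T ((r -> r) -> (~p | q)).
      branch 1.1 (add F ~p):
        ○ open, literals {p=1, r=0}.
      branch 1.2 (add T ((r -> r) -> (~p | q))):
        T ((r -> r) -> (~p | q)): β-rule — branch into F (r -> r)  //  T (~p | q).
          branch 1.2.1 (add F (r -> r)):
            F (r -> r): α-rule — add T r, F r.
            × closes — contains both r and ~r.
          branch 1.2.2 (add T (~p | q)):
            T (~p | q): β-rule — branch into T ~p  //  T q.
              branch 1.2.2.1 (add T ~p):
                ○ open, literals {p=0, r=0}.
              branch 1.2.2.2 (add T q):
                ○ open, literals {q=1, r=0}.
  branch 2 (add F (~p -> ((r -> r) -> (~p | q))), F ~r):
    F (~p -> ((r -> r) -> (~p | q))): α-rule — add T ~p, F ((r -> r) -> (~p | q)).
    F ((r -> r) -> (~p | q)): α-rule — add T (r -> r), F (~p | q).
    F (~p | q): α-rule — add F ~p, F q.
    × closes — contains both p and ~p.
2 branches closed, 3 open.
Each open branch fixes some atoms; the unmentioned ones are free. Counting distinct full assignments: branch {p=1, r=0} (q) contributes 2 new; branch {p=0, r=0} (q) contributes 2 new; branch {q=1, r=0} (p) contributes 0 new. Total: 4.

4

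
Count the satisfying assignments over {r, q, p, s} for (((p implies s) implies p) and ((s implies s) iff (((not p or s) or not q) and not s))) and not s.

Initial set: {((((p implies s) implies p) and ((s implies s) iff (((not p or s) or not q) and not s))) and not s)}.
((((p implies s) implies p) and ((s implies s) iff (((not p or s) or not q) and not s))) and not s): α-rule — add (((p implies s) implies p) and ((s implies s) iff (((not p or s) or not q) and not s))), not s.
(((p implies s) implies p) and ((s implies s) iff (((not p or s) or not q) and not s))): α-rule — add ((p implies s) implies p), ((s implies s) iff (((not p or s) or not q) and not s)).
((p implies s) implies p): β-rule — branch into not (p implies s)  //  p.
  branch 1 (add not (p implies s)):
    not (p implies s): α-rule — add p, not s.
    ((s implies s) iff (((not p or s) or not q) and not s)): β-rule — branch into (s implies s), (((not p or s) or not q) and not s)  //  not (s implies s), not (((not p or s) or not q) and not s).
      branch 1.1 (add (s implies s), (((not p or s) or not q) and not s)):
        (((not p or s) or not q) and not s): α-rule — add ((not p or s) or not q), not s.
        (s implies s): β-rule — branch into not s  //  s.
          branch 1.1.1 (add not s):
            ((not p or s) or not q): β-rule — branch into (not p or s)  //  not q.
              branch 1.1.1.1 (add (not p or s)):
                (not p or s): β-rule — branch into not p  //  s.
                  branch 1.1.1.1.1 (add not p):
                    × closes — contains both p and not p.
                  branch 1.1.1.1.2 (add s):
                    × closes — contains both s and not s.
              branch 1.1.1.2 (add not q):
                ○ open, literals {p=1, q=0, s=0}.
          branch 1.1.2 (add s):
            × closes — contains both s and not s.
      branch 1.2 (add not (s implies s), not (((not p or s) or not q) and not s)):
        not (s implies s): α-rule — add s, not s.
        × closes — contains both s and not s.
  branch 2 (add p):
    ((s implies s) iff (((not p or s) or not q) and not s)): β-rule — branch into (s implies s), (((not p or s) or not q) and not s)  //  not (s implies s), not (((not p or s) or not q) and not s).
      branch 2.1 (add (s implies s), (((not p or s) or not q) and not s)):
        (((not p or s) or not q) and not s): α-rule — add ((not p or s) or not q), not s.
        (s implies s): β-rule — branch into not s  //  s.
          branch 2.1.1 (add not s):
            ((not p or s) or not q): β-rule — branch into (not p or s)  //  not q.
              branch 2.1.1.1 (add (not p or s)):
                (not p or s): β-rule — branch into not p  //  s.
                  branch 2.1.1.1.1 (add not p):
                    × closes — contains both p and not p.
                  branch 2.1.1.1.2 (add s):
                    × closes — contains both s and not s.
              branch 2.1.1.2 (add not q):
                ○ open, literals {p=1, q=0, s=0}.
          branch 2.1.2 (add s):
            × closes — contains both s and not s.
      branch 2.2 (add not (s implies s), not (((not p or s) or not q) and not s)):
        not (s implies s): α-rule — add s, not s.
        × closes — contains both s and not s.
8 branches closed, 2 open.
Each open branch fixes some atoms; the unmentioned ones are free. Counting distinct full assignments: branch {p=1, q=0, s=0} (r) contributes 2 new; branch {p=1, q=0, s=0} (r) contributes 0 new. Total: 2.

2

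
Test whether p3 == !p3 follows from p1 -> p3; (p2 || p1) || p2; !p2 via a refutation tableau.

Initial set: {T (p1 -> p3); T ((p2 || p1) || p2); T !p2; F (p3 == !p3)}.
T (p1 -> p3): β-rule — branch into F p1  //  T p3.
  branch 1 (add F p1):
    T ((p2 || p1) || p2): β-rule — branch into T (p2 || p1)  //  T p2.
      branch 1.1 (add T (p2 || p1)):
        F (p3 == !p3): β-rule — branch into T p3, F !p3  //  F p3, T !p3.
          branch 1.1.1 (add T p3, F !p3):
            T (p2 || p1): β-rule — branch into T p2  //  T p1.
              branch 1.1.1.1 (add T p2):
                × closes — contains both p2 and !p2.
              branch 1.1.1.2 (add T p1):
                × closes — contains both p1 and !p1.
          branch 1.1.2 (add F p3, T !p3):
            T (p2 || p1): β-rule — branch into T p2  //  T p1.
              branch 1.1.2.1 (add T p2):
                × closes — contains both p2 and !p2.
              branch 1.1.2.2 (add T p1):
                × closes — contains both p1 and !p1.
      branch 1.2 (add T p2):
        × closes — contains both p2 and !p2.
  branch 2 (add T p3):
    T ((p2 || p1) || p2): β-rule — branch into T (p2 || p1)  //  T p2.
      branch 2.1 (add T (p2 || p1)):
        F (p3 == !p3): β-rule — branch into T p3, F !p3  //  F p3, T !p3.
          branch 2.1.1 (add T p3, F !p3):
            T (p2 || p1): β-rule — branch into T p2  //  T p1.
              branch 2.1.1.1 (add T p2):
                × closes — contains both p2 and !p2.
              branch 2.1.1.2 (add T p1):
                ○ open, literals {p1=1, p2=0, p3=1}.
          branch 2.1.2 (add F p3, T !p3):
            × closes — contains both p3 and !p3.
      branch 2.2 (add T p2):
        × closes — contains both p2 and !p2.
8 branches closed, 1 open.
An open branch gives a countermodel: p1=1, p2=0, p3=1 (unmentioned atoms arbitrary); the premises hold there but the conclusion fails.

No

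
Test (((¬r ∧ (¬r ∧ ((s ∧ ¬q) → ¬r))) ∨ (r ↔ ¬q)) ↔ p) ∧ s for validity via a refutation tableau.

Not valid

Assume the negation and expand:
Initial set: {F ((((¬r ∧ (¬r ∧ ((s ∧ ¬q) → ¬r))) ∨ (r ↔ ¬q)) ↔ p) ∧ s)}.
F ((((¬r ∧ (¬r ∧ ((s ∧ ¬q) → ¬r))) ∨ (r ↔ ¬q)) ↔ p) ∧ s): β-rule — branch into F (((¬r ∧ (¬r ∧ ((s ∧ ¬q) → ¬r))) ∨ (r ↔ ¬q)) ↔ p)  //  F s.
  branch 1 (add F (((¬r ∧ (¬r ∧ ((s ∧ ¬q) → ¬r))) ∨ (r ↔ ¬q)) ↔ p)):
    F (((¬r ∧ (¬r ∧ ((s ∧ ¬q) → ¬r))) ∨ (r ↔ ¬q)) ↔ p): β-rule — branch into T ((¬r ∧ (¬r ∧ ((s ∧ ¬q) → ¬r))) ∨ (r ↔ ¬q)), F p  //  F ((¬r ∧ (¬r ∧ ((s ∧ ¬q) → ¬r))) ∨ (r ↔ ¬q)), T p.
      branch 1.1 (add T ((¬r ∧ (¬r ∧ ((s ∧ ¬q) → ¬r))) ∨ (r ↔ ¬q)), F p):
        T ((¬r ∧ (¬r ∧ ((s ∧ ¬q) → ¬r))) ∨ (r ↔ ¬q)): β-rule — branch into T (¬r ∧ (¬r ∧ ((s ∧ ¬q) → ¬r)))  //  T (r ↔ ¬q).
          branch 1.1.1 (add T (¬r ∧ (¬r ∧ ((s ∧ ¬q) → ¬r)))):
            T (¬r ∧ (¬r ∧ ((s ∧ ¬q) → ¬r))): α-rule — add T ¬r, T (¬r ∧ ((s ∧ ¬q) → ¬r)).
            T (¬r ∧ ((s ∧ ¬q) → ¬r)): α-rule — add T ¬r, T ((s ∧ ¬q) → ¬r).
            T ((s ∧ ¬q) → ¬r): β-rule — branch into F (s ∧ ¬q)  //  T ¬r.
              branch 1.1.1.1 (add F (s ∧ ¬q)):
                F (s ∧ ¬q): β-rule — branch into F s  //  F ¬q.
                  branch 1.1.1.1.1 (add F s):
                    ○ open, literals {p=F, r=F, s=F}.
                  branch 1.1.1.1.2 (add F ¬q):
                    ○ open, literals {p=F, q=T, r=F}.
              branch 1.1.1.2 (add T ¬r):
                ○ open, literals {p=F, r=F}.
          branch 1.1.2 (add T (r ↔ ¬q)):
            T (r ↔ ¬q): β-rule — branch into T r, T ¬q  //  F r, F ¬q.
              branch 1.1.2.1 (add T r, T ¬q):
                ○ open, literals {p=F, q=F, r=T}.
              branch 1.1.2.2 (add F r, F ¬q):
                ○ open, literals {p=F, q=T, r=F}.
      branch 1.2 (add F ((¬r ∧ (¬r ∧ ((s ∧ ¬q) → ¬r))) ∨ (r ↔ ¬q)), T p):
        F ((¬r ∧ (¬r ∧ ((s ∧ ¬q) → ¬r))) ∨ (r ↔ ¬q)): α-rule — add F (¬r ∧ (¬r ∧ ((s ∧ ¬q) → ¬r))), F (r ↔ ¬q).
        F (¬r ∧ (¬r ∧ ((s ∧ ¬q) → ¬r))): β-rule — branch into F ¬r  //  F (¬r ∧ ((s ∧ ¬q) → ¬r)).
          branch 1.2.1 (add F ¬r):
            F (r ↔ ¬q): β-rule — branch into T r, F ¬q  //  F r, T ¬q.
              branch 1.2.1.1 (add T r, F ¬q):
                ○ open, literals {p=T, q=T, r=T}.
              branch 1.2.1.2 (add F r, T ¬q):
                × closes — contains both r and ¬r.
          branch 1.2.2 (add F (¬r ∧ ((s ∧ ¬q) → ¬r))):
            F (r ↔ ¬q): β-rule — branch into T r, F ¬q  //  F r, T ¬q.
              branch 1.2.2.1 (add T r, F ¬q):
                F (¬r ∧ ((s ∧ ¬q) → ¬r)): β-rule — branch into F ¬r  //  F ((s ∧ ¬q) → ¬r).
                  branch 1.2.2.1.1 (add F ¬r):
                    ○ open, literals {p=T, q=T, r=T}.
                  branch 1.2.2.1.2 (add F ((s ∧ ¬q) → ¬r)):
                    F ((s ∧ ¬q) → ¬r): α-rule — add T (s ∧ ¬q), F ¬r.
                    T (s ∧ ¬q): α-rule — add T s, T ¬q.
                    × closes — contains both q and ¬q.
              branch 1.2.2.2 (add F r, T ¬q):
                F (¬r ∧ ((s ∧ ¬q) → ¬r)): β-rule — branch into F ¬r  //  F ((s ∧ ¬q) → ¬r).
                  branch 1.2.2.2.1 (add F ¬r):
                    × closes — contains both r and ¬r.
                  branch 1.2.2.2.2 (add F ((s ∧ ¬q) → ¬r)):
                    F ((s ∧ ¬q) → ¬r): α-rule — add T (s ∧ ¬q), F ¬r.
                    × closes — contains both r and ¬r.
  branch 2 (add F s):
    ○ open, literals {s=F}.
4 branches closed, 8 open.
An open branch gives a countermodel: p=F, r=F, s=F (unmentioned atoms arbitrary); under it the original formula is false.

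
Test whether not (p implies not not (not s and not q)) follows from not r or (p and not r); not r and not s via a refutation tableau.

No

Initial set: {(not r or (p and not r)); (not r and not s); not not (p implies not not (not s and not q))}.
(not r and not s): α-rule — add not r, not s.
(not r or (p and not r)): β-rule — branch into not r  //  (p and not r).
  branch 1 (add not r):
    not not (p implies not not (not s and not q)): β-rule — branch into not p  //  not not (not s and not q).
      branch 1.1 (add not p):
        ○ open, literals {p=0, r=0, s=0}.
      branch 1.2 (add not not (not s and not q)):
        not not (not s and not q): drop double negation, giving (not s and not q).
        (not s and not q): α-rule — add not s, not q.
        ○ open, literals {q=0, r=0, s=0}.
  branch 2 (add (p and not r)):
    (p and not r): α-rule — add p, not r.
    not not (p implies not not (not s and not q)): β-rule — branch into not p  //  not not (not s and not q).
      branch 2.1 (add not p):
        × closes — contains both p and not p.
      branch 2.2 (add not not (not s and not q)):
        not not (not s and not q): drop double negation, giving (not s and not q).
        (not s and not q): α-rule — add not s, not q.
        ○ open, literals {p=1, q=0, r=0, s=0}.
1 branch closed, 3 open.
An open branch gives a countermodel: p=0, r=0, s=0 (unmentioned atoms arbitrary); the premises hold there but the conclusion fails.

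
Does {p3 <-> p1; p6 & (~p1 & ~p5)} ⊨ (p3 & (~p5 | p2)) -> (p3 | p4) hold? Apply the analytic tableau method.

Yes

Initial set: {(p3 <-> p1); (p6 & (~p1 & ~p5)); ~((p3 & (~p5 | p2)) -> (p3 | p4))}.
(p6 & (~p1 & ~p5)): α-rule — add p6, (~p1 & ~p5).
~((p3 & (~p5 | p2)) -> (p3 | p4)): α-rule — add (p3 & (~p5 | p2)), ~(p3 | p4).
(~p1 & ~p5): α-rule — add ~p1, ~p5.
(p3 & (~p5 | p2)): α-rule — add p3, (~p5 | p2).
~(p3 | p4): α-rule — add ~p3, ~p4.
× closes — contains both p3 and ~p3.
All 1 branch closes.
Every branch closed, so the premises entail the conclusion.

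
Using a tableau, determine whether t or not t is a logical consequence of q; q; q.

Yes

Initial set: {q; q; q; not (t or not t)}.
not (t or not t): α-rule — add not t, not not t.
× closes — contains both t and not t.
All 1 branch closes.
Every branch closed, so the premises entail the conclusion.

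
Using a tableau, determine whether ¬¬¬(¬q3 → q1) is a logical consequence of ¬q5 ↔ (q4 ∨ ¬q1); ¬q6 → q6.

Initial set: {(¬q5 ↔ (q4 ∨ ¬q1)); (¬q6 → q6); ¬¬¬¬(¬q3 → q1)}.
¬¬¬¬(¬q3 → q1): drop double negation, giving ¬¬(¬q3 → q1).
(¬q5 ↔ (q4 ∨ ¬q1)): β-rule — branch into ¬q5, (q4 ∨ ¬q1)  //  ¬¬q5, ¬(q4 ∨ ¬q1).
  branch 1 (add ¬q5, (q4 ∨ ¬q1)):
    (¬q6 → q6): β-rule — branch into ¬¬q6  //  q6.
      branch 1.1 (add ¬¬q6):
        ¬¬(¬q3 → q1): β-rule — branch into ¬¬q3  //  q1.
          branch 1.1.1 (add ¬¬q3):
            (q4 ∨ ¬q1): β-rule — branch into q4  //  ¬q1.
              branch 1.1.1.1 (add q4):
                ○ open, literals {q3=T, q4=T, q5=F, q6=T}.
              branch 1.1.1.2 (add ¬q1):
                ○ open, literals {q1=F, q3=T, q5=F, q6=T}.
          branch 1.1.2 (add q1):
            (q4 ∨ ¬q1): β-rule — branch into q4  //  ¬q1.
              branch 1.1.2.1 (add q4):
                ○ open, literals {q1=T, q4=T, q5=F, q6=T}.
              branch 1.1.2.2 (add ¬q1):
                × closes — contains both q1 and ¬q1.
      branch 1.2 (add q6):
        ¬¬(¬q3 → q1): β-rule — branch into ¬¬q3  //  q1.
          branch 1.2.1 (add ¬¬q3):
            (q4 ∨ ¬q1): β-rule — branch into q4  //  ¬q1.
              branch 1.2.1.1 (add q4):
                ○ open, literals {q3=T, q4=T, q5=F, q6=T}.
              branch 1.2.1.2 (add ¬q1):
                ○ open, literals {q1=F, q3=T, q5=F, q6=T}.
          branch 1.2.2 (add q1):
            (q4 ∨ ¬q1): β-rule — branch into q4  //  ¬q1.
              branch 1.2.2.1 (add q4):
                ○ open, literals {q1=T, q4=T, q5=F, q6=T}.
              branch 1.2.2.2 (add ¬q1):
                × closes — contains both q1 and ¬q1.
  branch 2 (add ¬¬q5, ¬(q4 ∨ ¬q1)):
    ¬(q4 ∨ ¬q1): α-rule — add ¬q4, ¬¬q1.
    (¬q6 → q6): β-rule — branch into ¬¬q6  //  q6.
      branch 2.1 (add ¬¬q6):
        ¬¬(¬q3 → q1): β-rule — branch into ¬¬q3  //  q1.
          branch 2.1.1 (add ¬¬q3):
            ○ open, literals {q1=T, q3=T, q4=F, q5=T, q6=T}.
          branch 2.1.2 (add q1):
            ○ open, literals {q1=T, q4=F, q5=T, q6=T}.
      branch 2.2 (add q6):
        ¬¬(¬q3 → q1): β-rule — branch into ¬¬q3  //  q1.
          branch 2.2.1 (add ¬¬q3):
            ○ open, literals {q1=T, q3=T, q4=F, q5=T, q6=T}.
          branch 2.2.2 (add q1):
            ○ open, literals {q1=T, q4=F, q5=T, q6=T}.
2 branches closed, 10 open.
An open branch gives a countermodel: q3=T, q4=T, q5=F, q6=T (unmentioned atoms arbitrary); the premises hold there but the conclusion fails.

No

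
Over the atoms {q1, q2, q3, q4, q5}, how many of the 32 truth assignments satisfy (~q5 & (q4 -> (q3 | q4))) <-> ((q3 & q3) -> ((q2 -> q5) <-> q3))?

Initial set: {((~q5 & (q4 -> (q3 | q4))) <-> ((q3 & q3) -> ((q2 -> q5) <-> q3)))}.
((~q5 & (q4 -> (q3 | q4))) <-> ((q3 & q3) -> ((q2 -> q5) <-> q3))): β-rule — branch into (~q5 & (q4 -> (q3 | q4))), ((q3 & q3) -> ((q2 -> q5) <-> q3))  //  ~(~q5 & (q4 -> (q3 | q4))), ~((q3 & q3) -> ((q2 -> q5) <-> q3)).
  branch 1 (add (~q5 & (q4 -> (q3 | q4))), ((q3 & q3) -> ((q2 -> q5) <-> q3))):
    (~q5 & (q4 -> (q3 | q4))): α-rule — add ~q5, (q4 -> (q3 | q4)).
    ((q3 & q3) -> ((q2 -> q5) <-> q3)): β-rule — branch into ~(q3 & q3)  //  ((q2 -> q5) <-> q3).
      branch 1.1 (add ~(q3 & q3)):
        (q4 -> (q3 | q4)): β-rule — branch into ~q4  //  (q3 | q4).
          branch 1.1.1 (add ~q4):
            ~(q3 & q3): β-rule — branch into ~q3  //  ~q3.
              branch 1.1.1.1 (add ~q3):
                ○ open, literals {q3=F, q4=F, q5=F}.
              branch 1.1.1.2 (add ~q3):
                ○ open, literals {q3=F, q4=F, q5=F}.
          branch 1.1.2 (add (q3 | q4)):
            ~(q3 & q3): β-rule — branch into ~q3  //  ~q3.
              branch 1.1.2.1 (add ~q3):
                (q3 | q4): β-rule — branch into q3  //  q4.
                  branch 1.1.2.1.1 (add q3):
                    × closes — contains both q3 and ~q3.
                  branch 1.1.2.1.2 (add q4):
                    ○ open, literals {q3=F, q4=T, q5=F}.
              branch 1.1.2.2 (add ~q3):
                (q3 | q4): β-rule — branch into q3  //  q4.
                  branch 1.1.2.2.1 (add q3):
                    × closes — contains both q3 and ~q3.
                  branch 1.1.2.2.2 (add q4):
                    ○ open, literals {q3=F, q4=T, q5=F}.
      branch 1.2 (add ((q2 -> q5) <-> q3)):
        (q4 -> (q3 | q4)): β-rule — branch into ~q4  //  (q3 | q4).
          branch 1.2.1 (add ~q4):
            ((q2 -> q5) <-> q3): β-rule — branch into (q2 -> q5), q3  //  ~(q2 -> q5), ~q3.
              branch 1.2.1.1 (add (q2 -> q5), q3):
                (q2 -> q5): β-rule — branch into ~q2  //  q5.
                  branch 1.2.1.1.1 (add ~q2):
                    ○ open, literals {q2=F, q3=T, q4=F, q5=F}.
                  branch 1.2.1.1.2 (add q5):
                    × closes — contains both q5 and ~q5.
              branch 1.2.1.2 (add ~(q2 -> q5), ~q3):
                ~(q2 -> q5): α-rule — add q2, ~q5.
                ○ open, literals {q2=T, q3=F, q4=F, q5=F}.
          branch 1.2.2 (add (q3 | q4)):
            ((q2 -> q5) <-> q3): β-rule — branch into (q2 -> q5), q3  //  ~(q2 -> q5), ~q3.
              branch 1.2.2.1 (add (q2 -> q5), q3):
                (q3 | q4): β-rule — branch into q3  //  q4.
                  branch 1.2.2.1.1 (add q3):
                    (q2 -> q5): β-rule — branch into ~q2  //  q5.
                      branch 1.2.2.1.1.1 (add ~q2):
                        ○ open, literals {q2=F, q3=T, q5=F}.
                      branch 1.2.2.1.1.2 (add q5):
                        × closes — contains both q5 and ~q5.
                  branch 1.2.2.1.2 (add q4):
                    (q2 -> q5): β-rule — branch into ~q2  //  q5.
                      branch 1.2.2.1.2.1 (add ~q2):
                        ○ open, literals {q2=F, q3=T, q4=T, q5=F}.
                      branch 1.2.2.1.2.2 (add q5):
                        × closes — contains both q5 and ~q5.
              branch 1.2.2.2 (add ~(q2 -> q5), ~q3):
                ~(q2 -> q5): α-rule — add q2, ~q5.
                (q3 | q4): β-rule — branch into q3  //  q4.
                  branch 1.2.2.2.1 (add q3):
                    × closes — contains both q3 and ~q3.
                  branch 1.2.2.2.2 (add q4):
                    ○ open, literals {q2=T, q3=F, q4=T, q5=F}.
  branch 2 (add ~(~q5 & (q4 -> (q3 | q4))), ~((q3 & q3) -> ((q2 -> q5) <-> q3))):
    ~((q3 & q3) -> ((q2 -> q5) <-> q3)): α-rule — add (q3 & q3), ~((q2 -> q5) <-> q3).
    (q3 & q3): α-rule — add q3, q3.
    ~(~q5 & (q4 -> (q3 | q4))): β-rule — branch into ~~q5  //  ~(q4 -> (q3 | q4)).
      branch 2.1 (add ~~q5):
        ~((q2 -> q5) <-> q3): β-rule — branch into (q2 -> q5), ~q3  //  ~(q2 -> q5), q3.
          branch 2.1.1 (add (q2 -> q5), ~q3):
            × closes — contains both q3 and ~q3.
          branch 2.1.2 (add ~(q2 -> q5), q3):
            ~(q2 -> q5): α-rule — add q2, ~q5.
            × closes — contains both q5 and ~q5.
      branch 2.2 (add ~(q4 -> (q3 | q4))):
        ~(q4 -> (q3 | q4)): α-rule — add q4, ~(q3 | q4).
        ~(q3 | q4): α-rule — add ~q3, ~q4.
        × closes — contains both q3 and ~q3.
9 branches closed, 9 open.
Each open branch fixes some atoms; the unmentioned ones are free. Counting distinct full assignments: branch {q3=F, q4=F, q5=F} (q1, q2) contributes 4 new; branch {q3=F, q4=F, q5=F} (q1, q2) contributes 0 new; branch {q3=F, q4=T, q5=F} (q1, q2) contributes 4 new; branch {q3=F, q4=T, q5=F} (q1, q2) contributes 0 new; branch {q2=F, q3=T, q4=F, q5=F} (q1) contributes 2 new; branch {q2=T, q3=F, q4=F, q5=F} (q1) contributes 0 new; branch {q2=F, q3=T, q5=F} (q1, q4) contributes 2 new; branch {q2=F, q3=T, q4=T, q5=F} (q1) contributes 0 new; branch {q2=T, q3=F, q4=T, q5=F} (q1) contributes 0 new. Total: 12.

12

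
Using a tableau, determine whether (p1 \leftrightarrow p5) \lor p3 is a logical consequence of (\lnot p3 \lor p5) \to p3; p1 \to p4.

Initial set: {((\lnot p3 \lor p5) \to p3); (p1 \to p4); \lnot ((p1 \leftrightarrow p5) \lor p3)}.
\lnot ((p1 \leftrightarrow p5) \lor p3): α-rule — add \lnot (p1 \leftrightarrow p5), \lnot p3.
((\lnot p3 \lor p5) \to p3): β-rule — branch into \lnot (\lnot p3 \lor p5)  //  p3.
  branch 1 (add \lnot (\lnot p3 \lor p5)):
    \lnot (\lnot p3 \lor p5): α-rule — add \lnot \lnot p3, \lnot p5.
    × closes — contains both p3 and \lnot p3.
  branch 2 (add p3):
    × closes — contains both p3 and \lnot p3.
All 2 branches close.
Every branch closed, so the premises entail the conclusion.

Yes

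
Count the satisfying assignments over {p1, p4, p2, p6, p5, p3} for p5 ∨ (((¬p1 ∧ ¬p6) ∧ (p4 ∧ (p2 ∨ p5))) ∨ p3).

49

Initial set: {T (p5 ∨ (((¬p1 ∧ ¬p6) ∧ (p4 ∧ (p2 ∨ p5))) ∨ p3))}.
T (p5 ∨ (((¬p1 ∧ ¬p6) ∧ (p4 ∧ (p2 ∨ p5))) ∨ p3)): β-rule — branch into T p5  //  T (((¬p1 ∧ ¬p6) ∧ (p4 ∧ (p2 ∨ p5))) ∨ p3).
  branch 1 (add T p5):
    ○ open, literals {p5=1}.
  branch 2 (add T (((¬p1 ∧ ¬p6) ∧ (p4 ∧ (p2 ∨ p5))) ∨ p3)):
    T (((¬p1 ∧ ¬p6) ∧ (p4 ∧ (p2 ∨ p5))) ∨ p3): β-rule — branch into T ((¬p1 ∧ ¬p6) ∧ (p4 ∧ (p2 ∨ p5)))  //  T p3.
      branch 2.1 (add T ((¬p1 ∧ ¬p6) ∧ (p4 ∧ (p2 ∨ p5)))):
        T ((¬p1 ∧ ¬p6) ∧ (p4 ∧ (p2 ∨ p5))): α-rule — add T (¬p1 ∧ ¬p6), T (p4 ∧ (p2 ∨ p5)).
        T (¬p1 ∧ ¬p6): α-rule — add T ¬p1, T ¬p6.
        T (p4 ∧ (p2 ∨ p5)): α-rule — add T p4, T (p2 ∨ p5).
        T (p2 ∨ p5): β-rule — branch into T p2  //  T p5.
          branch 2.1.1 (add T p2):
            ○ open, literals {p1=0, p2=1, p4=1, p6=0}.
          branch 2.1.2 (add T p5):
            ○ open, literals {p1=0, p4=1, p5=1, p6=0}.
      branch 2.2 (add T p3):
        ○ open, literals {p3=1}.
0 branches closed, 4 open.
Each open branch fixes some atoms; the unmentioned ones are free. Counting distinct full assignments: branch {p5=1} (p1, p4, p2, p6, p3) contributes 32 new; branch {p1=0, p2=1, p4=1, p6=0} (p5, p3) contributes 2 new; branch {p1=0, p4=1, p5=1, p6=0} (p2, p3) contributes 0 new; branch {p3=1} (p1, p4, p2, p6, p5) contributes 15 new. Total: 49.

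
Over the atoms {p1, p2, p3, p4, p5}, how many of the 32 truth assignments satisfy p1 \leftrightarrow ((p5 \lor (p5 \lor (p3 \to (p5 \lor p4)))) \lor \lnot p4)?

Initial set: {(p1 \leftrightarrow ((p5 \lor (p5 \lor (p3 \to (p5 \lor p4)))) \lor \lnot p4))}.
(p1 \leftrightarrow ((p5 \lor (p5 \lor (p3 \to (p5 \lor p4)))) \lor \lnot p4)): β-rule — branch into p1, ((p5 \lor (p5 \lor (p3 \to (p5 \lor p4)))) \lor \lnot p4)  //  \lnot p1, \lnot ((p5 \lor (p5 \lor (p3 \to (p5 \lor p4)))) \lor \lnot p4).
  branch 1 (add p1, ((p5 \lor (p5 \lor (p3 \to (p5 \lor p4)))) \lor \lnot p4)):
    ((p5 \lor (p5 \lor (p3 \to (p5 \lor p4)))) \lor \lnot p4): β-rule — branch into (p5 \lor (p5 \lor (p3 \to (p5 \lor p4))))  //  \lnot p4.
      branch 1.1 (add (p5 \lor (p5 \lor (p3 \to (p5 \lor p4))))):
        (p5 \lor (p5 \lor (p3 \to (p5 \lor p4)))): β-rule — branch into p5  //  (p5 \lor (p3 \to (p5 \lor p4))).
          branch 1.1.1 (add p5):
            ○ open, literals {p1=true, p5=true}.
          branch 1.1.2 (add (p5 \lor (p3 \to (p5 \lor p4)))):
            (p5 \lor (p3 \to (p5 \lor p4))): β-rule — branch into p5  //  (p3 \to (p5 \lor p4)).
              branch 1.1.2.1 (add p5):
                ○ open, literals {p1=true, p5=true}.
              branch 1.1.2.2 (add (p3 \to (p5 \lor p4))):
                (p3 \to (p5 \lor p4)): β-rule — branch into \lnot p3  //  (p5 \lor p4).
                  branch 1.1.2.2.1 (add \lnot p3):
                    ○ open, literals {p1=true, p3=false}.
                  branch 1.1.2.2.2 (add (p5 \lor p4)):
                    (p5 \lor p4): β-rule — branch into p5  //  p4.
                      branch 1.1.2.2.2.1 (add p5):
                        ○ open, literals {p1=true, p5=true}.
                      branch 1.1.2.2.2.2 (add p4):
                        ○ open, literals {p1=true, p4=true}.
      branch 1.2 (add \lnot p4):
        ○ open, literals {p1=true, p4=false}.
  branch 2 (add \lnot p1, \lnot ((p5 \lor (p5 \lor (p3 \to (p5 \lor p4)))) \lor \lnot p4)):
    \lnot ((p5 \lor (p5 \lor (p3 \to (p5 \lor p4)))) \lor \lnot p4): α-rule — add \lnot (p5 \lor (p5 \lor (p3 \to (p5 \lor p4)))), \lnot \lnot p4.
    \lnot (p5 \lor (p5 \lor (p3 \to (p5 \lor p4)))): α-rule — add \lnot p5, \lnot (p5 \lor (p3 \to (p5 \lor p4))).
    \lnot (p5 \lor (p3 \to (p5 \lor p4))): α-rule — add \lnot p5, \lnot (p3 \to (p5 \lor p4)).
    \lnot (p3 \to (p5 \lor p4)): α-rule — add p3, \lnot (p5 \lor p4).
    \lnot (p5 \lor p4): α-rule — add \lnot p5, \lnot p4.
    × closes — contains both p4 and \lnot p4.
1 branch closed, 6 open.
Each open branch fixes some atoms; the unmentioned ones are free. Counting distinct full assignments: branch {p1=true, p5=true} (p2, p3, p4) contributes 8 new; branch {p1=true, p5=true} (p2, p3, p4) contributes 0 new; branch {p1=true, p3=false} (p2, p4, p5) contributes 4 new; branch {p1=true, p5=true} (p2, p3, p4) contributes 0 new; branch {p1=true, p4=true} (p2, p3, p5) contributes 2 new; branch {p1=true, p4=false} (p2, p3, p5) contributes 2 new. Total: 16.

16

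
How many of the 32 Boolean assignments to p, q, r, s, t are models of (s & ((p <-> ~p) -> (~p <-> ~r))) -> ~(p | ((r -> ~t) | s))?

16

Initial set: {((s & ((p <-> ~p) -> (~p <-> ~r))) -> ~(p | ((r -> ~t) | s)))}.
((s & ((p <-> ~p) -> (~p <-> ~r))) -> ~(p | ((r -> ~t) | s))): β-rule — branch into ~(s & ((p <-> ~p) -> (~p <-> ~r)))  //  ~(p | ((r -> ~t) | s)).
  branch 1 (add ~(s & ((p <-> ~p) -> (~p <-> ~r)))):
    ~(s & ((p <-> ~p) -> (~p <-> ~r))): β-rule — branch into ~s  //  ~((p <-> ~p) -> (~p <-> ~r)).
      branch 1.1 (add ~s):
        ○ open, literals {s=false}.
      branch 1.2 (add ~((p <-> ~p) -> (~p <-> ~r))):
        ~((p <-> ~p) -> (~p <-> ~r)): α-rule — add (p <-> ~p), ~(~p <-> ~r).
        (p <-> ~p): β-rule — branch into p, ~p  //  ~p, ~~p.
          branch 1.2.1 (add p, ~p):
            × closes — contains both p and ~p.
          branch 1.2.2 (add ~p, ~~p):
            × closes — contains both p and ~p.
  branch 2 (add ~(p | ((r -> ~t) | s))):
    ~(p | ((r -> ~t) | s)): α-rule — add ~p, ~((r -> ~t) | s).
    ~((r -> ~t) | s): α-rule — add ~(r -> ~t), ~s.
    ~(r -> ~t): α-rule — add r, ~~t.
    ○ open, literals {p=false, r=true, s=false, t=true}.
2 branches closed, 2 open.
Each open branch fixes some atoms; the unmentioned ones are free. Counting distinct full assignments: branch {s=false} (p, q, r, t) contributes 16 new; branch {p=false, r=true, s=false, t=true} (q) contributes 0 new. Total: 16.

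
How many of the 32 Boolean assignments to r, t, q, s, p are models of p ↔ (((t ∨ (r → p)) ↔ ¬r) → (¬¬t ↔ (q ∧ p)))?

16

Initial set: {T (p ↔ (((t ∨ (r → p)) ↔ ¬r) → (¬¬t ↔ (q ∧ p))))}.
T (p ↔ (((t ∨ (r → p)) ↔ ¬r) → (¬¬t ↔ (q ∧ p)))): β-rule — branch into T p, T (((t ∨ (r → p)) ↔ ¬r) → (¬¬t ↔ (q ∧ p)))  //  F p, F (((t ∨ (r → p)) ↔ ¬r) → (¬¬t ↔ (q ∧ p))).
  branch 1 (add T p, T (((t ∨ (r → p)) ↔ ¬r) → (¬¬t ↔ (q ∧ p)))):
    T (((t ∨ (r → p)) ↔ ¬r) → (¬¬t ↔ (q ∧ p))): β-rule — branch into F ((t ∨ (r → p)) ↔ ¬r)  //  T (¬¬t ↔ (q ∧ p)).
      branch 1.1 (add F ((t ∨ (r → p)) ↔ ¬r)):
        F ((t ∨ (r → p)) ↔ ¬r): β-rule — branch into T (t ∨ (r → p)), F ¬r  //  F (t ∨ (r → p)), T ¬r.
          branch 1.1.1 (add T (t ∨ (r → p)), F ¬r):
            T (t ∨ (r → p)): β-rule — branch into T t  //  T (r → p).
              branch 1.1.1.1 (add T t):
                ○ open, literals {p=T, r=T, t=T}.
              branch 1.1.1.2 (add T (r → p)):
                T (r → p): β-rule — branch into F r  //  T p.
                  branch 1.1.1.2.1 (add F r):
                    × closes — contains both r and ¬r.
                  branch 1.1.1.2.2 (add T p):
                    ○ open, literals {p=T, r=T}.
          branch 1.1.2 (add F (t ∨ (r → p)), T ¬r):
            F (t ∨ (r → p)): α-rule — add F t, F (r → p).
            F (r → p): α-rule — add T r, F p.
            × closes — contains both r and ¬r.
      branch 1.2 (add T (¬¬t ↔ (q ∧ p))):
        T (¬¬t ↔ (q ∧ p)): β-rule — branch into T ¬¬t, T (q ∧ p)  //  F ¬¬t, F (q ∧ p).
          branch 1.2.1 (add T ¬¬t, T (q ∧ p)):
            T ¬¬t: drop double negation, giving T t.
            T (q ∧ p): α-rule — add T q, T p.
            ○ open, literals {p=T, q=T, t=T}.
          branch 1.2.2 (add F ¬¬t, F (q ∧ p)):
            F ¬¬t: drop double negation, giving F t.
            F (q ∧ p): β-rule — branch into F q  //  F p.
              branch 1.2.2.1 (add F q):
                ○ open, literals {p=T, q=F, t=F}.
              branch 1.2.2.2 (add F p):
                × closes — contains both p and ¬p.
  branch 2 (add F p, F (((t ∨ (r → p)) ↔ ¬r) → (¬¬t ↔ (q ∧ p)))):
    F (((t ∨ (r → p)) ↔ ¬r) → (¬¬t ↔ (q ∧ p))): α-rule — add T ((t ∨ (r → p)) ↔ ¬r), F (¬¬t ↔ (q ∧ p)).
    T ((t ∨ (r → p)) ↔ ¬r): β-rule — branch into T (t ∨ (r → p)), T ¬r  //  F (t ∨ (r → p)), F ¬r.
      branch 2.1 (add T (t ∨ (r → p)), T ¬r):
        F (¬¬t ↔ (q ∧ p)): β-rule — branch into T ¬¬t, F (q ∧ p)  //  F ¬¬t, T (q ∧ p).
          branch 2.1.1 (add T ¬¬t, F (q ∧ p)):
            T ¬¬t: drop double negation, giving T t.
            T (t ∨ (r → p)): β-rule — branch into T t  //  T (r → p).
              branch 2.1.1.1 (add T t):
                F (q ∧ p): β-rule — branch into F q  //  F p.
                  branch 2.1.1.1.1 (add F q):
                    ○ open, literals {p=F, q=F, r=F, t=T}.
                  branch 2.1.1.1.2 (add F p):
                    ○ open, literals {p=F, r=F, t=T}.
              branch 2.1.1.2 (add T (r → p)):
                F (q ∧ p): β-rule — branch into F q  //  F p.
                  branch 2.1.1.2.1 (add F q):
                    T (r → p): β-rule — branch into F r  //  T p.
                      branch 2.1.1.2.1.1 (add F r):
                        ○ open, literals {p=F, q=F, r=F, t=T}.
                      branch 2.1.1.2.1.2 (add T p):
                        × closes — contains both p and ¬p.
                  branch 2.1.1.2.2 (add F p):
                    T (r → p): β-rule — branch into F r  //  T p.
                      branch 2.1.1.2.2.1 (add F r):
                        ○ open, literals {p=F, r=F, t=T}.
                      branch 2.1.1.2.2.2 (add T p):
                        × closes — contains both p and ¬p.
          branch 2.1.2 (add F ¬¬t, T (q ∧ p)):
            F ¬¬t: drop double negation, giving F t.
            T (q ∧ p): α-rule — add T q, T p.
            × closes — contains both p and ¬p.
      branch 2.2 (add F (t ∨ (r → p)), F ¬r):
        F (t ∨ (r → p)): α-rule — add F t, F (r → p).
        F (r → p): α-rule — add T r, F p.
        F (¬¬t ↔ (q ∧ p)): β-rule — branch into T ¬¬t, F (q ∧ p)  //  F ¬¬t, T (q ∧ p).
          branch 2.2.1 (add T ¬¬t, F (q ∧ p)):
            T ¬¬t: drop double negation, giving T t.
            × closes — contains both t and ¬t.
          branch 2.2.2 (add F ¬¬t, T (q ∧ p)):
            F ¬¬t: drop double negation, giving F t.
            T (q ∧ p): α-rule — add T q, T p.
            × closes — contains both p and ¬p.
8 branches closed, 8 open.
Each open branch fixes some atoms; the unmentioned ones are free. Counting distinct full assignments: branch {p=T, r=T, t=T} (q, s) contributes 4 new; branch {p=T, r=T} (t, q, s) contributes 4 new; branch {p=T, q=T, t=T} (r, s) contributes 2 new; branch {p=T, q=F, t=F} (r, s) contributes 2 new; branch {p=F, q=F, r=F, t=T} (s) contributes 2 new; branch {p=F, r=F, t=T} (q, s) contributes 2 new; branch {p=F, q=F, r=F, t=T} (s) contributes 0 new; branch {p=F, r=F, t=T} (q, s) contributes 0 new. Total: 16.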